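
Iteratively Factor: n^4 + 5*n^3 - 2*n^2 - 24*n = (n + 3)*(n^3 + 2*n^2 - 8*n) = (n + 3)*(n + 4)*(n^2 - 2*n) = (n - 2)*(n + 3)*(n + 4)*(n)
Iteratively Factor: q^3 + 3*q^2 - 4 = (q - 1)*(q^2 + 4*q + 4) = (q - 1)*(q + 2)*(q + 2)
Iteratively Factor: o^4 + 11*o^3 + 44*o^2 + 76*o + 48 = (o + 3)*(o^3 + 8*o^2 + 20*o + 16) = (o + 3)*(o + 4)*(o^2 + 4*o + 4) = (o + 2)*(o + 3)*(o + 4)*(o + 2)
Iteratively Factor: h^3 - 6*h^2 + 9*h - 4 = (h - 1)*(h^2 - 5*h + 4) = (h - 1)^2*(h - 4)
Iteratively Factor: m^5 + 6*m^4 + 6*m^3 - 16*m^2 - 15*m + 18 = (m + 3)*(m^4 + 3*m^3 - 3*m^2 - 7*m + 6) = (m + 3)^2*(m^3 - 3*m + 2) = (m + 2)*(m + 3)^2*(m^2 - 2*m + 1) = (m - 1)*(m + 2)*(m + 3)^2*(m - 1)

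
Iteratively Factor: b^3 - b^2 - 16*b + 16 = (b + 4)*(b^2 - 5*b + 4) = (b - 4)*(b + 4)*(b - 1)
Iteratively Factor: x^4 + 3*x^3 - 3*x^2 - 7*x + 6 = (x - 1)*(x^3 + 4*x^2 + x - 6) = (x - 1)*(x + 2)*(x^2 + 2*x - 3) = (x - 1)^2*(x + 2)*(x + 3)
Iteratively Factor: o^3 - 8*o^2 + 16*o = (o - 4)*(o^2 - 4*o) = (o - 4)^2*(o)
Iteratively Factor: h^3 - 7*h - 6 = (h + 1)*(h^2 - h - 6) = (h + 1)*(h + 2)*(h - 3)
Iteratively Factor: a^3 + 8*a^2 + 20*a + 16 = (a + 2)*(a^2 + 6*a + 8) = (a + 2)^2*(a + 4)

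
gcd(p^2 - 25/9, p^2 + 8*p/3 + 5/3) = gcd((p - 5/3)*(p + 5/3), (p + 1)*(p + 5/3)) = p + 5/3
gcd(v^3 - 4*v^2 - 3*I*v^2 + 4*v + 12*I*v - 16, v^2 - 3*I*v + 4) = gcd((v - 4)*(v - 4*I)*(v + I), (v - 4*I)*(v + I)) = v^2 - 3*I*v + 4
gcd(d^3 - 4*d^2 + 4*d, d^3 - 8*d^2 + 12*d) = d^2 - 2*d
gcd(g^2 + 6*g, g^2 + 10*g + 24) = g + 6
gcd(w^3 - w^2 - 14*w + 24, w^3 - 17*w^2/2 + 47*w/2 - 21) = w^2 - 5*w + 6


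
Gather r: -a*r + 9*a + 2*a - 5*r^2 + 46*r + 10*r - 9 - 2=11*a - 5*r^2 + r*(56 - a) - 11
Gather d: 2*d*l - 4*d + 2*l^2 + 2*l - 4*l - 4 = d*(2*l - 4) + 2*l^2 - 2*l - 4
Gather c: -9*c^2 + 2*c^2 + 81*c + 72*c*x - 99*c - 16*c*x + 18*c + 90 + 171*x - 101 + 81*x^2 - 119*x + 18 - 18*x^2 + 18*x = -7*c^2 + 56*c*x + 63*x^2 + 70*x + 7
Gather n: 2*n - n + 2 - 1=n + 1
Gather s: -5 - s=-s - 5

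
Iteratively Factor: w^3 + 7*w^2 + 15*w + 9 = (w + 1)*(w^2 + 6*w + 9) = (w + 1)*(w + 3)*(w + 3)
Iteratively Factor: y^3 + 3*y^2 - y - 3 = (y + 3)*(y^2 - 1) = (y + 1)*(y + 3)*(y - 1)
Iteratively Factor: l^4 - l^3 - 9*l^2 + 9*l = (l)*(l^3 - l^2 - 9*l + 9) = l*(l - 3)*(l^2 + 2*l - 3) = l*(l - 3)*(l + 3)*(l - 1)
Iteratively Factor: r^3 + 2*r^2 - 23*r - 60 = (r + 4)*(r^2 - 2*r - 15) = (r - 5)*(r + 4)*(r + 3)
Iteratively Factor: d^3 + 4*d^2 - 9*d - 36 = (d + 3)*(d^2 + d - 12) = (d - 3)*(d + 3)*(d + 4)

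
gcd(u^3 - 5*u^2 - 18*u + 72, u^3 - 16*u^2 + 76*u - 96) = u - 6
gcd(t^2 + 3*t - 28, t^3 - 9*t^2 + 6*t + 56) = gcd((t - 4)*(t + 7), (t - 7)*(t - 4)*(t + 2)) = t - 4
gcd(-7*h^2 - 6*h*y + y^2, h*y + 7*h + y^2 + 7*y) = h + y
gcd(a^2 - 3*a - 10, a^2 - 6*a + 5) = a - 5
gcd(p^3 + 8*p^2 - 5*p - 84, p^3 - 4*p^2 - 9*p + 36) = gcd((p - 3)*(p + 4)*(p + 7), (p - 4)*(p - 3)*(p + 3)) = p - 3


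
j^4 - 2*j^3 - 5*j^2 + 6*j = j*(j - 3)*(j - 1)*(j + 2)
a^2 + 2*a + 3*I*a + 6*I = (a + 2)*(a + 3*I)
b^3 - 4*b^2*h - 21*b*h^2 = b*(b - 7*h)*(b + 3*h)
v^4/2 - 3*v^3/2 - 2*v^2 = v^2*(v/2 + 1/2)*(v - 4)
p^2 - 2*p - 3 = (p - 3)*(p + 1)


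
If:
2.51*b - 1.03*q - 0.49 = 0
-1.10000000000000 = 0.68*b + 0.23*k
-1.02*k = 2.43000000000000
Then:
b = -0.81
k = -2.38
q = -2.45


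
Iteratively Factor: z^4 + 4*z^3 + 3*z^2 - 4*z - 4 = (z + 2)*(z^3 + 2*z^2 - z - 2) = (z + 1)*(z + 2)*(z^2 + z - 2) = (z + 1)*(z + 2)^2*(z - 1)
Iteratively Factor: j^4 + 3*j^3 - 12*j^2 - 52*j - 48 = (j + 2)*(j^3 + j^2 - 14*j - 24) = (j + 2)*(j + 3)*(j^2 - 2*j - 8) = (j - 4)*(j + 2)*(j + 3)*(j + 2)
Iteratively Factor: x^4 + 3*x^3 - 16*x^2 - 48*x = (x + 4)*(x^3 - x^2 - 12*x) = (x + 3)*(x + 4)*(x^2 - 4*x) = (x - 4)*(x + 3)*(x + 4)*(x)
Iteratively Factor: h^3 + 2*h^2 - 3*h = (h - 1)*(h^2 + 3*h) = h*(h - 1)*(h + 3)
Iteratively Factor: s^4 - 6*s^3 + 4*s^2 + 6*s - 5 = (s - 1)*(s^3 - 5*s^2 - s + 5) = (s - 5)*(s - 1)*(s^2 - 1) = (s - 5)*(s - 1)*(s + 1)*(s - 1)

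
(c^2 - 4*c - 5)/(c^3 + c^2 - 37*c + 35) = (c + 1)/(c^2 + 6*c - 7)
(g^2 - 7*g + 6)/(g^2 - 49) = (g^2 - 7*g + 6)/(g^2 - 49)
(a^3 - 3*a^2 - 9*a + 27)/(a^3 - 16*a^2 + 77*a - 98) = (a^3 - 3*a^2 - 9*a + 27)/(a^3 - 16*a^2 + 77*a - 98)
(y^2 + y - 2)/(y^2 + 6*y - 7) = (y + 2)/(y + 7)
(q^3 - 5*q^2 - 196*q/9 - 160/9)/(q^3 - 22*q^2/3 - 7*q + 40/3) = (q + 4/3)/(q - 1)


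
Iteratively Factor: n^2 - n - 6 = (n + 2)*(n - 3)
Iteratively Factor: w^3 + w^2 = (w + 1)*(w^2) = w*(w + 1)*(w)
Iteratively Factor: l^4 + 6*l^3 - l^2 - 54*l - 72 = (l + 3)*(l^3 + 3*l^2 - 10*l - 24) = (l + 2)*(l + 3)*(l^2 + l - 12) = (l - 3)*(l + 2)*(l + 3)*(l + 4)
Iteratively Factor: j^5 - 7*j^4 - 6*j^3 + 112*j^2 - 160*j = (j - 2)*(j^4 - 5*j^3 - 16*j^2 + 80*j) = j*(j - 2)*(j^3 - 5*j^2 - 16*j + 80) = j*(j - 5)*(j - 2)*(j^2 - 16) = j*(j - 5)*(j - 2)*(j + 4)*(j - 4)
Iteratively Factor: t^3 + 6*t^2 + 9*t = (t + 3)*(t^2 + 3*t) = (t + 3)^2*(t)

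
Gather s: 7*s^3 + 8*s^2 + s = 7*s^3 + 8*s^2 + s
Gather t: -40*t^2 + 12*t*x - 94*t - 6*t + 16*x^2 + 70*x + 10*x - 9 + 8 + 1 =-40*t^2 + t*(12*x - 100) + 16*x^2 + 80*x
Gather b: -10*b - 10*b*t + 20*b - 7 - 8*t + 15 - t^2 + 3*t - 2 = b*(10 - 10*t) - t^2 - 5*t + 6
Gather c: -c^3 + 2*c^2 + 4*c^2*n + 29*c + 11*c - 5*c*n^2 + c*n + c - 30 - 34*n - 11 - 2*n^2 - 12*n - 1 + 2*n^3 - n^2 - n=-c^3 + c^2*(4*n + 2) + c*(-5*n^2 + n + 41) + 2*n^3 - 3*n^2 - 47*n - 42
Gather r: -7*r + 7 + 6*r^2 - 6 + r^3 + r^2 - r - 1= r^3 + 7*r^2 - 8*r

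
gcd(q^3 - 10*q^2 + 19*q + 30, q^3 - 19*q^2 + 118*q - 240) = q^2 - 11*q + 30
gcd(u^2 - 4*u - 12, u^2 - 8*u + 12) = u - 6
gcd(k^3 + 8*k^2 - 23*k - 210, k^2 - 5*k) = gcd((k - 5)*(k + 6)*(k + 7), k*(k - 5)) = k - 5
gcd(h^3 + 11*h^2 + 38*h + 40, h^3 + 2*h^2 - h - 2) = h + 2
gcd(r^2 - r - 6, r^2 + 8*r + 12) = r + 2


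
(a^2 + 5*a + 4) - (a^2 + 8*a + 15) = -3*a - 11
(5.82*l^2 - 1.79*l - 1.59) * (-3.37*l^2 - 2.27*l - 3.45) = -19.6134*l^4 - 7.1791*l^3 - 10.6574*l^2 + 9.7848*l + 5.4855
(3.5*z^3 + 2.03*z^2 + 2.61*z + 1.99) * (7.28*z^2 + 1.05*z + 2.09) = 25.48*z^5 + 18.4534*z^4 + 28.4473*z^3 + 21.4704*z^2 + 7.5444*z + 4.1591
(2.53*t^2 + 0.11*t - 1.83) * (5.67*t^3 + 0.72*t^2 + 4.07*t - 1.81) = 14.3451*t^5 + 2.4453*t^4 + 0.000199999999999367*t^3 - 5.4492*t^2 - 7.6472*t + 3.3123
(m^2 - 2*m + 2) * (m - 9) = m^3 - 11*m^2 + 20*m - 18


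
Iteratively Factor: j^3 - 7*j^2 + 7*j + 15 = (j - 5)*(j^2 - 2*j - 3) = (j - 5)*(j - 3)*(j + 1)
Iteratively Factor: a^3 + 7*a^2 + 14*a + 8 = (a + 1)*(a^2 + 6*a + 8) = (a + 1)*(a + 2)*(a + 4)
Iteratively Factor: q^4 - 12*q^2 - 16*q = (q + 2)*(q^3 - 2*q^2 - 8*q) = (q - 4)*(q + 2)*(q^2 + 2*q) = q*(q - 4)*(q + 2)*(q + 2)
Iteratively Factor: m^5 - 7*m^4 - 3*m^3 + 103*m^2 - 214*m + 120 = (m - 2)*(m^4 - 5*m^3 - 13*m^2 + 77*m - 60) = (m - 3)*(m - 2)*(m^3 - 2*m^2 - 19*m + 20) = (m - 3)*(m - 2)*(m - 1)*(m^2 - m - 20) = (m - 5)*(m - 3)*(m - 2)*(m - 1)*(m + 4)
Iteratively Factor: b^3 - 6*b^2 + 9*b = (b)*(b^2 - 6*b + 9) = b*(b - 3)*(b - 3)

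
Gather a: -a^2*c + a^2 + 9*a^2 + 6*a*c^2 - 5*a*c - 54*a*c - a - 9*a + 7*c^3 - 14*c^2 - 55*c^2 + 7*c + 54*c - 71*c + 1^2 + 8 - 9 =a^2*(10 - c) + a*(6*c^2 - 59*c - 10) + 7*c^3 - 69*c^2 - 10*c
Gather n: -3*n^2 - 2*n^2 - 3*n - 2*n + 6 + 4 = -5*n^2 - 5*n + 10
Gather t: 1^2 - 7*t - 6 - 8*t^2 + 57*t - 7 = -8*t^2 + 50*t - 12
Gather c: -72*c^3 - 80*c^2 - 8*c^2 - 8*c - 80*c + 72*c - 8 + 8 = -72*c^3 - 88*c^2 - 16*c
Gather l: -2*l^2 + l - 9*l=-2*l^2 - 8*l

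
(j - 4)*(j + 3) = j^2 - j - 12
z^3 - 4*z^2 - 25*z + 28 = (z - 7)*(z - 1)*(z + 4)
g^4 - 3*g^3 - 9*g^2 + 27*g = g*(g - 3)^2*(g + 3)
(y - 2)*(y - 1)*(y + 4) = y^3 + y^2 - 10*y + 8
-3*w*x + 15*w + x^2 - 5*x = (-3*w + x)*(x - 5)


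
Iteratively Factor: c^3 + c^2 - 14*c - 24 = (c - 4)*(c^2 + 5*c + 6) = (c - 4)*(c + 2)*(c + 3)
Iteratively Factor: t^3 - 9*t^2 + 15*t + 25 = (t - 5)*(t^2 - 4*t - 5) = (t - 5)^2*(t + 1)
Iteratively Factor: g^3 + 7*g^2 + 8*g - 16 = (g - 1)*(g^2 + 8*g + 16) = (g - 1)*(g + 4)*(g + 4)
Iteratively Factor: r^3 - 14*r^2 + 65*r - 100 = (r - 4)*(r^2 - 10*r + 25) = (r - 5)*(r - 4)*(r - 5)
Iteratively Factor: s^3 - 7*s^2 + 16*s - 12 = (s - 2)*(s^2 - 5*s + 6) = (s - 3)*(s - 2)*(s - 2)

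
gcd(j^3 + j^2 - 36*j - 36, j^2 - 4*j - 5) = j + 1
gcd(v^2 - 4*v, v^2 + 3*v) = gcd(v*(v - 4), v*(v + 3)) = v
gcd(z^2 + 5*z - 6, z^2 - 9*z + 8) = z - 1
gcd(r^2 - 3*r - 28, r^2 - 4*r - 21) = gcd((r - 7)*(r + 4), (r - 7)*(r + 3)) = r - 7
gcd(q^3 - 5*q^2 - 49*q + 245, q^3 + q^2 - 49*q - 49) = q^2 - 49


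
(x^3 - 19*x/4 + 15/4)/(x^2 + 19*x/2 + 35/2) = (2*x^2 - 5*x + 3)/(2*(x + 7))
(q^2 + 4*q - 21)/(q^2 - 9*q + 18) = (q + 7)/(q - 6)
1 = 1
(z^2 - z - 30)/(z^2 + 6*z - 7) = (z^2 - z - 30)/(z^2 + 6*z - 7)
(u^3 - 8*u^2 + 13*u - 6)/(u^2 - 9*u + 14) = (u^3 - 8*u^2 + 13*u - 6)/(u^2 - 9*u + 14)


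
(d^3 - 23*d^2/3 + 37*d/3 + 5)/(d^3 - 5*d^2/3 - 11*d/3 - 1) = (d - 5)/(d + 1)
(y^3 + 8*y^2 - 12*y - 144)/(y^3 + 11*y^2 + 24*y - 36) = (y - 4)/(y - 1)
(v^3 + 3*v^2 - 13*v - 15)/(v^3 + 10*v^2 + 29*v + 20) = (v - 3)/(v + 4)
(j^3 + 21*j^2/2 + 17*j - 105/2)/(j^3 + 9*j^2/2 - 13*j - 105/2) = (2*j^2 + 11*j - 21)/(2*j^2 - j - 21)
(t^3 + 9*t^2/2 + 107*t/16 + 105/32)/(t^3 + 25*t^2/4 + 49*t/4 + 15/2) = (8*t^2 + 26*t + 21)/(8*(t^2 + 5*t + 6))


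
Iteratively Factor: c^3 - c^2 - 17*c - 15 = (c - 5)*(c^2 + 4*c + 3) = (c - 5)*(c + 1)*(c + 3)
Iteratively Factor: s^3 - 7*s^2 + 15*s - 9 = (s - 3)*(s^2 - 4*s + 3) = (s - 3)^2*(s - 1)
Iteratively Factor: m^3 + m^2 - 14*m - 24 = (m - 4)*(m^2 + 5*m + 6) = (m - 4)*(m + 2)*(m + 3)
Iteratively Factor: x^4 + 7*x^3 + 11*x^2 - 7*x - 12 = (x - 1)*(x^3 + 8*x^2 + 19*x + 12) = (x - 1)*(x + 3)*(x^2 + 5*x + 4) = (x - 1)*(x + 1)*(x + 3)*(x + 4)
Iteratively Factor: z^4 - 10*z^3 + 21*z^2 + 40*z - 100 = (z - 5)*(z^3 - 5*z^2 - 4*z + 20) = (z - 5)*(z - 2)*(z^2 - 3*z - 10) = (z - 5)*(z - 2)*(z + 2)*(z - 5)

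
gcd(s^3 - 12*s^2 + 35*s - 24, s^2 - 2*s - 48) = s - 8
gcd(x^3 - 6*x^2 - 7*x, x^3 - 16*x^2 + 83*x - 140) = x - 7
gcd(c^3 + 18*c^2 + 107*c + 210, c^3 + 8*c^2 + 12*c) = c + 6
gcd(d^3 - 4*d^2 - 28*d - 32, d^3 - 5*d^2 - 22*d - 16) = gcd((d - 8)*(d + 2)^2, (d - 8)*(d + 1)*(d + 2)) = d^2 - 6*d - 16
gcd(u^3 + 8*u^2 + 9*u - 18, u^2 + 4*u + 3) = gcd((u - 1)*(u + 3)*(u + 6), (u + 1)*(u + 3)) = u + 3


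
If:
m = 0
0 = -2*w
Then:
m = 0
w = 0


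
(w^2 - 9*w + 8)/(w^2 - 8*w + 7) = (w - 8)/(w - 7)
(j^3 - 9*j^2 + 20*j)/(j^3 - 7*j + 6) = j*(j^2 - 9*j + 20)/(j^3 - 7*j + 6)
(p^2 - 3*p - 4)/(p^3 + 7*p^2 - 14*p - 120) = (p + 1)/(p^2 + 11*p + 30)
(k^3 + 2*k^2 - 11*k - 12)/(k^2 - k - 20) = (k^2 - 2*k - 3)/(k - 5)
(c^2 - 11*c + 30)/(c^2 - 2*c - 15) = (c - 6)/(c + 3)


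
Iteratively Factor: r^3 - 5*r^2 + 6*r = (r)*(r^2 - 5*r + 6) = r*(r - 3)*(r - 2)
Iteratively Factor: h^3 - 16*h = (h + 4)*(h^2 - 4*h) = (h - 4)*(h + 4)*(h)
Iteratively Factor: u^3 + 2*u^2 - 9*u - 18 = (u + 2)*(u^2 - 9) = (u + 2)*(u + 3)*(u - 3)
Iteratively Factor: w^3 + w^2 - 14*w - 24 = (w + 2)*(w^2 - w - 12) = (w - 4)*(w + 2)*(w + 3)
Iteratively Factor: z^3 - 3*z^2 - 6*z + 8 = (z + 2)*(z^2 - 5*z + 4) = (z - 1)*(z + 2)*(z - 4)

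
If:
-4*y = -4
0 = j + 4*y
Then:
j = -4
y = 1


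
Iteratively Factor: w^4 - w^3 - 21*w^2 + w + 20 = (w - 5)*(w^3 + 4*w^2 - w - 4) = (w - 5)*(w - 1)*(w^2 + 5*w + 4) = (w - 5)*(w - 1)*(w + 4)*(w + 1)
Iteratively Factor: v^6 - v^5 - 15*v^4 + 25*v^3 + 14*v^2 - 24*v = (v - 1)*(v^5 - 15*v^3 + 10*v^2 + 24*v) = (v - 3)*(v - 1)*(v^4 + 3*v^3 - 6*v^2 - 8*v) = (v - 3)*(v - 2)*(v - 1)*(v^3 + 5*v^2 + 4*v) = (v - 3)*(v - 2)*(v - 1)*(v + 1)*(v^2 + 4*v) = v*(v - 3)*(v - 2)*(v - 1)*(v + 1)*(v + 4)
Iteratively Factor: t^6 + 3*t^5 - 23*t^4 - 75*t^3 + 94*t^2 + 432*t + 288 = (t + 3)*(t^5 - 23*t^3 - 6*t^2 + 112*t + 96) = (t - 4)*(t + 3)*(t^4 + 4*t^3 - 7*t^2 - 34*t - 24) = (t - 4)*(t + 1)*(t + 3)*(t^3 + 3*t^2 - 10*t - 24) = (t - 4)*(t - 3)*(t + 1)*(t + 3)*(t^2 + 6*t + 8) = (t - 4)*(t - 3)*(t + 1)*(t + 2)*(t + 3)*(t + 4)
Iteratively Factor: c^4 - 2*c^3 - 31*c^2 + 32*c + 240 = (c + 3)*(c^3 - 5*c^2 - 16*c + 80) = (c - 5)*(c + 3)*(c^2 - 16) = (c - 5)*(c - 4)*(c + 3)*(c + 4)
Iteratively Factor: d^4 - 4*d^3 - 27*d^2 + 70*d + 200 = (d - 5)*(d^3 + d^2 - 22*d - 40) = (d - 5)^2*(d^2 + 6*d + 8) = (d - 5)^2*(d + 4)*(d + 2)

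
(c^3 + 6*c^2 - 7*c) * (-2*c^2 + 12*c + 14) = -2*c^5 + 100*c^3 - 98*c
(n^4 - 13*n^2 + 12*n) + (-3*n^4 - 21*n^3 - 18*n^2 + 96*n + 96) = -2*n^4 - 21*n^3 - 31*n^2 + 108*n + 96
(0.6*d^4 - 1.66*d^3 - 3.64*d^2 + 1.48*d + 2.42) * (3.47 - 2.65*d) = -1.59*d^5 + 6.481*d^4 + 3.8858*d^3 - 16.5528*d^2 - 1.2774*d + 8.3974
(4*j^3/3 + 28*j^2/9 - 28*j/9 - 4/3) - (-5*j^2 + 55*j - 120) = 4*j^3/3 + 73*j^2/9 - 523*j/9 + 356/3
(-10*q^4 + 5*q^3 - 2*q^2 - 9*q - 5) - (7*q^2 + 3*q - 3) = -10*q^4 + 5*q^3 - 9*q^2 - 12*q - 2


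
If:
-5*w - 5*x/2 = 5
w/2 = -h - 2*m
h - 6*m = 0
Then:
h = 3*x/16 + 3/8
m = x/32 + 1/16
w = -x/2 - 1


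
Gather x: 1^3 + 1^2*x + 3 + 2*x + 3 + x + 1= 4*x + 8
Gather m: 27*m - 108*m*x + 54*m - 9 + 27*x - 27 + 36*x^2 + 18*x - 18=m*(81 - 108*x) + 36*x^2 + 45*x - 54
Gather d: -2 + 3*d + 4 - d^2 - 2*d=-d^2 + d + 2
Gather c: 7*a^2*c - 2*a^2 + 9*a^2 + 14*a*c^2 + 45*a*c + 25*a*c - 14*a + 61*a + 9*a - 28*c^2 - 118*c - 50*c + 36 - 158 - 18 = 7*a^2 + 56*a + c^2*(14*a - 28) + c*(7*a^2 + 70*a - 168) - 140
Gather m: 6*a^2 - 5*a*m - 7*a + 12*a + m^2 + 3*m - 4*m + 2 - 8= 6*a^2 + 5*a + m^2 + m*(-5*a - 1) - 6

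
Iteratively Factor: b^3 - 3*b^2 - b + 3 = (b - 1)*(b^2 - 2*b - 3) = (b - 1)*(b + 1)*(b - 3)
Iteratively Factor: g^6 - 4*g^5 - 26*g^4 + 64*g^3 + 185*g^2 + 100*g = (g - 5)*(g^5 + g^4 - 21*g^3 - 41*g^2 - 20*g) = g*(g - 5)*(g^4 + g^3 - 21*g^2 - 41*g - 20) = g*(g - 5)*(g + 4)*(g^3 - 3*g^2 - 9*g - 5) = g*(g - 5)*(g + 1)*(g + 4)*(g^2 - 4*g - 5) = g*(g - 5)^2*(g + 1)*(g + 4)*(g + 1)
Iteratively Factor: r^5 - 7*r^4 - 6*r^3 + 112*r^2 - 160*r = (r - 4)*(r^4 - 3*r^3 - 18*r^2 + 40*r) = (r - 4)*(r + 4)*(r^3 - 7*r^2 + 10*r) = (r - 4)*(r - 2)*(r + 4)*(r^2 - 5*r) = r*(r - 4)*(r - 2)*(r + 4)*(r - 5)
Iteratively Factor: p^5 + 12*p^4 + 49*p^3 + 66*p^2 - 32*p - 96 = (p + 2)*(p^4 + 10*p^3 + 29*p^2 + 8*p - 48) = (p + 2)*(p + 3)*(p^3 + 7*p^2 + 8*p - 16) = (p + 2)*(p + 3)*(p + 4)*(p^2 + 3*p - 4) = (p + 2)*(p + 3)*(p + 4)^2*(p - 1)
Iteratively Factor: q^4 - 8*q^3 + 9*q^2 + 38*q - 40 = (q - 1)*(q^3 - 7*q^2 + 2*q + 40) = (q - 1)*(q + 2)*(q^2 - 9*q + 20) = (q - 4)*(q - 1)*(q + 2)*(q - 5)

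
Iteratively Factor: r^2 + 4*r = (r)*(r + 4)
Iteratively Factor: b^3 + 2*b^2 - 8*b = (b + 4)*(b^2 - 2*b) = (b - 2)*(b + 4)*(b)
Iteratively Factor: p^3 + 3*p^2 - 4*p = (p - 1)*(p^2 + 4*p) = p*(p - 1)*(p + 4)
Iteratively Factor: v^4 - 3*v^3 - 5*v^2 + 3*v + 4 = (v + 1)*(v^3 - 4*v^2 - v + 4) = (v + 1)^2*(v^2 - 5*v + 4) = (v - 4)*(v + 1)^2*(v - 1)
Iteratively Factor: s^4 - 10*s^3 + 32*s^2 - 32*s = (s - 4)*(s^3 - 6*s^2 + 8*s) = (s - 4)*(s - 2)*(s^2 - 4*s) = s*(s - 4)*(s - 2)*(s - 4)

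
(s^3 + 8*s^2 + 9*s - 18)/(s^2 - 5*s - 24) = (s^2 + 5*s - 6)/(s - 8)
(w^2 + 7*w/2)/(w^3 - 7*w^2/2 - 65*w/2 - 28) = w/(w^2 - 7*w - 8)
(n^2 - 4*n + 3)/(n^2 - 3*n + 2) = (n - 3)/(n - 2)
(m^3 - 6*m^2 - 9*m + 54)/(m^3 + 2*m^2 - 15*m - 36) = (m^2 - 9*m + 18)/(m^2 - m - 12)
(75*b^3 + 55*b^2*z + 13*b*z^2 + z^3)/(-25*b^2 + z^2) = (15*b^2 + 8*b*z + z^2)/(-5*b + z)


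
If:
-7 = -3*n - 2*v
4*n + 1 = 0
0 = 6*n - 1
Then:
No Solution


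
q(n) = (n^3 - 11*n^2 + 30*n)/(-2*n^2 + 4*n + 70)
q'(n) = (4*n - 4)*(n^3 - 11*n^2 + 30*n)/(-2*n^2 + 4*n + 70)^2 + (3*n^2 - 22*n + 30)/(-2*n^2 + 4*n + 70)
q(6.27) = 0.13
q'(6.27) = 0.78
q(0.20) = 0.08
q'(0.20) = 0.36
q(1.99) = 0.34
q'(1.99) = -0.01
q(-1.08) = -0.73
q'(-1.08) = 1.00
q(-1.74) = -1.59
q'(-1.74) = 1.66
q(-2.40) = -3.05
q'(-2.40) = 2.90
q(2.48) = 0.33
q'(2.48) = -0.06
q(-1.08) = -0.73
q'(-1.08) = 1.00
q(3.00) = 0.28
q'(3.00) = -0.11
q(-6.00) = 30.46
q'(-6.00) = 22.42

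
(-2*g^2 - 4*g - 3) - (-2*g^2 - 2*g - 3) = -2*g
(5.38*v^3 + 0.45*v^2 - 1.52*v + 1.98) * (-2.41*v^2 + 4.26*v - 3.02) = -12.9658*v^5 + 21.8343*v^4 - 10.6674*v^3 - 12.606*v^2 + 13.0252*v - 5.9796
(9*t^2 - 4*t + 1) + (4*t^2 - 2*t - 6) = 13*t^2 - 6*t - 5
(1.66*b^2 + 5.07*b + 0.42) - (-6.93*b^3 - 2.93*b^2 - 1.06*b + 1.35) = 6.93*b^3 + 4.59*b^2 + 6.13*b - 0.93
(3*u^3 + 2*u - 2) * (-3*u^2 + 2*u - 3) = -9*u^5 + 6*u^4 - 15*u^3 + 10*u^2 - 10*u + 6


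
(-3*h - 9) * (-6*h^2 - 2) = 18*h^3 + 54*h^2 + 6*h + 18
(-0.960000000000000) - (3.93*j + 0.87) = -3.93*j - 1.83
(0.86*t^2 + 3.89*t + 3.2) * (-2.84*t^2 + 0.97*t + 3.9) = -2.4424*t^4 - 10.2134*t^3 - 1.9607*t^2 + 18.275*t + 12.48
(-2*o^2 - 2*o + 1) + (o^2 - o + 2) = -o^2 - 3*o + 3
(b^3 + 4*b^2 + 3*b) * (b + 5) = b^4 + 9*b^3 + 23*b^2 + 15*b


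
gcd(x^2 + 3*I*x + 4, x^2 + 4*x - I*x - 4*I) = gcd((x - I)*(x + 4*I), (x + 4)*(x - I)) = x - I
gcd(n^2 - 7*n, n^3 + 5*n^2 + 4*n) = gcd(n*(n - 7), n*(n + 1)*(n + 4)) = n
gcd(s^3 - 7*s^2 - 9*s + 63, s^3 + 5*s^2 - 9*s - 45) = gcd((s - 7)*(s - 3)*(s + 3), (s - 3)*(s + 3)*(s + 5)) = s^2 - 9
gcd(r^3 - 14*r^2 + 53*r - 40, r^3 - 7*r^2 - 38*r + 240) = r^2 - 13*r + 40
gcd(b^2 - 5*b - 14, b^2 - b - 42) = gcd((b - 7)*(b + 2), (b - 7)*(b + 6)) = b - 7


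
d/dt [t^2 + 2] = 2*t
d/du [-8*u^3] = -24*u^2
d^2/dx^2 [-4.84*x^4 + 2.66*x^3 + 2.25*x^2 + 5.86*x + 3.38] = -58.08*x^2 + 15.96*x + 4.5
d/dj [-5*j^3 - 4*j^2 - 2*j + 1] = -15*j^2 - 8*j - 2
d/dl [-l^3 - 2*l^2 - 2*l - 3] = -3*l^2 - 4*l - 2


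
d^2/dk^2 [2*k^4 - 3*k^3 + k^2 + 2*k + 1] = 24*k^2 - 18*k + 2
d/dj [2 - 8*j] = -8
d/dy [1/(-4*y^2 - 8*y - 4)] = (y + 1)/(2*(y^2 + 2*y + 1)^2)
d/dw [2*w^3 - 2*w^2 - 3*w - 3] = 6*w^2 - 4*w - 3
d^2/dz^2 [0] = 0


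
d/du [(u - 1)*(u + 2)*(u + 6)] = 3*u^2 + 14*u + 4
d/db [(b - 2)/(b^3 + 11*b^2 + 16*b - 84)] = (-2*b - 13)/(b^4 + 26*b^3 + 253*b^2 + 1092*b + 1764)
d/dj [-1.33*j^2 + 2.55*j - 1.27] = 2.55 - 2.66*j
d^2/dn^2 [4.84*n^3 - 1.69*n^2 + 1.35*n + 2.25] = 29.04*n - 3.38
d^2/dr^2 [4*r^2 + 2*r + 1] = 8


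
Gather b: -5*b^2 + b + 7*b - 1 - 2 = -5*b^2 + 8*b - 3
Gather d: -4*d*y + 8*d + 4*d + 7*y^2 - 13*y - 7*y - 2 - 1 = d*(12 - 4*y) + 7*y^2 - 20*y - 3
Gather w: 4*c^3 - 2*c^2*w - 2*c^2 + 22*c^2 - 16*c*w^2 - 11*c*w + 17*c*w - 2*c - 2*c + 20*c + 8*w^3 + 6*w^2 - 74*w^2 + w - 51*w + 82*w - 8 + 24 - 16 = 4*c^3 + 20*c^2 + 16*c + 8*w^3 + w^2*(-16*c - 68) + w*(-2*c^2 + 6*c + 32)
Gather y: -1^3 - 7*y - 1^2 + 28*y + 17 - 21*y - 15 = 0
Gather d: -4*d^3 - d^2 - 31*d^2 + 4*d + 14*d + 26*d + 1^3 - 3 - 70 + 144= -4*d^3 - 32*d^2 + 44*d + 72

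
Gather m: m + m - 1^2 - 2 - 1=2*m - 4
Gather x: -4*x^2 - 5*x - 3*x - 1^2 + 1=-4*x^2 - 8*x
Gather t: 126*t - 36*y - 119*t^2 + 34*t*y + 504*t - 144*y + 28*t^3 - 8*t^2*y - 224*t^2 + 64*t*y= 28*t^3 + t^2*(-8*y - 343) + t*(98*y + 630) - 180*y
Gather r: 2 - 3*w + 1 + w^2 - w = w^2 - 4*w + 3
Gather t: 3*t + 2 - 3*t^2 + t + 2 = -3*t^2 + 4*t + 4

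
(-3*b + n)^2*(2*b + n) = 18*b^3 - 3*b^2*n - 4*b*n^2 + n^3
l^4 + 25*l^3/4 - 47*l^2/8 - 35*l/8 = l*(l - 5/4)*(l + 1/2)*(l + 7)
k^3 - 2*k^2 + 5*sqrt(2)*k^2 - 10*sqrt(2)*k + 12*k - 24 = (k - 2)*(k + 2*sqrt(2))*(k + 3*sqrt(2))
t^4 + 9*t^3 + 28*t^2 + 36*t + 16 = (t + 1)*(t + 2)^2*(t + 4)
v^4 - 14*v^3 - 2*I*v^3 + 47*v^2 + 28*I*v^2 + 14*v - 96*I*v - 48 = (v - 8)*(v - 6)*(v - I)^2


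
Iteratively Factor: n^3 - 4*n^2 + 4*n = (n)*(n^2 - 4*n + 4) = n*(n - 2)*(n - 2)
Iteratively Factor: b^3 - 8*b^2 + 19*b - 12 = (b - 1)*(b^2 - 7*b + 12) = (b - 4)*(b - 1)*(b - 3)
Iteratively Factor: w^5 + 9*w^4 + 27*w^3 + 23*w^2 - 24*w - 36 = (w + 3)*(w^4 + 6*w^3 + 9*w^2 - 4*w - 12) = (w + 3)^2*(w^3 + 3*w^2 - 4) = (w - 1)*(w + 3)^2*(w^2 + 4*w + 4) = (w - 1)*(w + 2)*(w + 3)^2*(w + 2)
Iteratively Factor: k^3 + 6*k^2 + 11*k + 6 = (k + 3)*(k^2 + 3*k + 2) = (k + 1)*(k + 3)*(k + 2)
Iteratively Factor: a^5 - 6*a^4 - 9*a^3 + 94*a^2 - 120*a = (a - 5)*(a^4 - a^3 - 14*a^2 + 24*a) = (a - 5)*(a + 4)*(a^3 - 5*a^2 + 6*a) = (a - 5)*(a - 3)*(a + 4)*(a^2 - 2*a) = (a - 5)*(a - 3)*(a - 2)*(a + 4)*(a)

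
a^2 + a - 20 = (a - 4)*(a + 5)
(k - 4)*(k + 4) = k^2 - 16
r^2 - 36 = (r - 6)*(r + 6)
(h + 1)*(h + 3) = h^2 + 4*h + 3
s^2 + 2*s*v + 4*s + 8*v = (s + 4)*(s + 2*v)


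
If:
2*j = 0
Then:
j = 0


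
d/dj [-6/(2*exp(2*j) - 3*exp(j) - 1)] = (24*exp(j) - 18)*exp(j)/(-2*exp(2*j) + 3*exp(j) + 1)^2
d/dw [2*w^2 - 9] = 4*w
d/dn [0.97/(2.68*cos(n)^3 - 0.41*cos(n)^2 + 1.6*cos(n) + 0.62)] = (7.7988*cos(n)^2 - 0.7954*cos(n) + 1.552)*sin(n)/(2.68*cos(n)^3 - 0.41*cos(n)^2 + 1.6*cos(n) + 0.62)^2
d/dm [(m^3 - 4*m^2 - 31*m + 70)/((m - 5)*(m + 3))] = (m^4 - 4*m^3 - 6*m^2 - 20*m + 605)/(m^4 - 4*m^3 - 26*m^2 + 60*m + 225)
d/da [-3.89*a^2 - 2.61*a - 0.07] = -7.78*a - 2.61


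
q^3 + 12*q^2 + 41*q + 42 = (q + 2)*(q + 3)*(q + 7)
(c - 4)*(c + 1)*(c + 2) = c^3 - c^2 - 10*c - 8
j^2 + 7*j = j*(j + 7)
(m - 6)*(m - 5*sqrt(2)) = m^2 - 5*sqrt(2)*m - 6*m + 30*sqrt(2)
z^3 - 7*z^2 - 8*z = z*(z - 8)*(z + 1)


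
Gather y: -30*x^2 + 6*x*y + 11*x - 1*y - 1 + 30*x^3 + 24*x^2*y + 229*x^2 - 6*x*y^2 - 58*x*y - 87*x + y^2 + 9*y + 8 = 30*x^3 + 199*x^2 - 76*x + y^2*(1 - 6*x) + y*(24*x^2 - 52*x + 8) + 7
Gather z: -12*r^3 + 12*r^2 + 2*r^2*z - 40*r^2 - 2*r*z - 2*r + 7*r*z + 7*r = -12*r^3 - 28*r^2 + 5*r + z*(2*r^2 + 5*r)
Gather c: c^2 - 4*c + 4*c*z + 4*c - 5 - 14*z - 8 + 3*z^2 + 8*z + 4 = c^2 + 4*c*z + 3*z^2 - 6*z - 9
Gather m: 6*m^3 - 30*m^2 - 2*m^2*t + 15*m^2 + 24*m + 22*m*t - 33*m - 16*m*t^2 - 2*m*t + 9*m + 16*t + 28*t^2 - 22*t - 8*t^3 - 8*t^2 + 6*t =6*m^3 + m^2*(-2*t - 15) + m*(-16*t^2 + 20*t) - 8*t^3 + 20*t^2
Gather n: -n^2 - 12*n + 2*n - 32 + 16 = -n^2 - 10*n - 16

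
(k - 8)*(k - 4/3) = k^2 - 28*k/3 + 32/3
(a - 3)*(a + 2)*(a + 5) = a^3 + 4*a^2 - 11*a - 30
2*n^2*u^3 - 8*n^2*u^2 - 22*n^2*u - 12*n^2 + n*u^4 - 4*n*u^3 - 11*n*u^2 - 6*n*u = (2*n + u)*(u - 6)*(u + 1)*(n*u + n)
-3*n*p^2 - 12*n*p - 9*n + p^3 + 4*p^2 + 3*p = (-3*n + p)*(p + 1)*(p + 3)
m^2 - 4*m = m*(m - 4)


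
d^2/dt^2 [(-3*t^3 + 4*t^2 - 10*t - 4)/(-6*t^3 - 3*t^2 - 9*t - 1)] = 2*(-198*t^6 + 594*t^5 + 1944*t^4 + 636*t^3 + 513*t^2 + 171*t + 218)/(216*t^9 + 324*t^8 + 1134*t^7 + 1107*t^6 + 1809*t^5 + 1080*t^4 + 909*t^3 + 252*t^2 + 27*t + 1)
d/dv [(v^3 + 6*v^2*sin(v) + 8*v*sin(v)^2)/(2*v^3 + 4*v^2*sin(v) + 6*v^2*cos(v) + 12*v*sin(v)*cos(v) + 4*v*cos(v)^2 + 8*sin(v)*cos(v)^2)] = (3*v^3*sin(v)/2 + 2*v^3*cos(v) - 2*v^2*sin(v) + v^2*sin(2*v) + 3*v^2*cos(v)/2 + 6*v^2 + 5*v*cos(v) + v*cos(2*v) - v*cos(3*v) + v + sin(v) + sin(3*v))/((v + cos(v))^2*(v + 2*cos(v))^2)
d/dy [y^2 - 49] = 2*y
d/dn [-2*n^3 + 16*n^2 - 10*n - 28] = -6*n^2 + 32*n - 10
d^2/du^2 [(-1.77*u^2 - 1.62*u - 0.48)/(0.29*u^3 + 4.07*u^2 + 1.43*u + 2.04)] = (-0.297714*u^6 - 0.817451999999996*u^5 - 7.55281800000006*u^4 - 26.12835*u^3 + 50.775192*u^2 + 65.645136*u + 0.727248000000003)/(0.024389*u^9 + 1.026861*u^8 + 14.772252*u^7 + 78.060809*u^6 + 87.289356*u^5 + 131.421345*u^4 + 77.782823*u^3 + 63.327924*u^2 + 17.853264*u + 8.489664)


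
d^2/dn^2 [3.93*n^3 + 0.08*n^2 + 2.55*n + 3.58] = 23.58*n + 0.16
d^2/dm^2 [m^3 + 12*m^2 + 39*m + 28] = 6*m + 24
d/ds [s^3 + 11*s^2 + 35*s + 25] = 3*s^2 + 22*s + 35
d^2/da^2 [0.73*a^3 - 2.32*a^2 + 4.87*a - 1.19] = 4.38*a - 4.64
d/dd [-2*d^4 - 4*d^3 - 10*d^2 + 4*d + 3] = -8*d^3 - 12*d^2 - 20*d + 4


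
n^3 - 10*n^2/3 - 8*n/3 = n*(n - 4)*(n + 2/3)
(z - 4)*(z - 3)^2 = z^3 - 10*z^2 + 33*z - 36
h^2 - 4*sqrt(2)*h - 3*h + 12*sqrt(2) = (h - 3)*(h - 4*sqrt(2))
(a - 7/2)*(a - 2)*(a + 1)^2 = a^4 - 7*a^3/2 - 3*a^2 + 17*a/2 + 7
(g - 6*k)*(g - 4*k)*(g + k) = g^3 - 9*g^2*k + 14*g*k^2 + 24*k^3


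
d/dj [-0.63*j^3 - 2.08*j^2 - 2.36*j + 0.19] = -1.89*j^2 - 4.16*j - 2.36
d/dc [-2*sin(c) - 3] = -2*cos(c)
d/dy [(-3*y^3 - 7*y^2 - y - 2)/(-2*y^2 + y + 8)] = 3*(2*y^4 - 2*y^3 - 27*y^2 - 40*y - 2)/(4*y^4 - 4*y^3 - 31*y^2 + 16*y + 64)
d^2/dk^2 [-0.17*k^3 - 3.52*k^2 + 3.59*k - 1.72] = -1.02*k - 7.04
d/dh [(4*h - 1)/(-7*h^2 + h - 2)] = (-28*h^2 + 4*h + (4*h - 1)*(14*h - 1) - 8)/(7*h^2 - h + 2)^2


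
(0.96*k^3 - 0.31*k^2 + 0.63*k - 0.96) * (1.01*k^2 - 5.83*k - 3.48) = 0.9696*k^5 - 5.9099*k^4 - 0.8972*k^3 - 3.5637*k^2 + 3.4044*k + 3.3408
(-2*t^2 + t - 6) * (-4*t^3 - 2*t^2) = 8*t^5 + 22*t^3 + 12*t^2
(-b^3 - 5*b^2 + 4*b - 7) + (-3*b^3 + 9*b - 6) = -4*b^3 - 5*b^2 + 13*b - 13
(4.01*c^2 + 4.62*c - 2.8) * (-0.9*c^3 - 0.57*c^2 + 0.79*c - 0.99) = -3.609*c^5 - 6.4437*c^4 + 3.0545*c^3 + 1.2759*c^2 - 6.7858*c + 2.772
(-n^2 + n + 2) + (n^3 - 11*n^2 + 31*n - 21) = n^3 - 12*n^2 + 32*n - 19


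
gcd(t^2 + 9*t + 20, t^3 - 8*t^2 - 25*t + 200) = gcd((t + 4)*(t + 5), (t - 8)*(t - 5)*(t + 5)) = t + 5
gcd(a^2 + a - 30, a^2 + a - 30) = a^2 + a - 30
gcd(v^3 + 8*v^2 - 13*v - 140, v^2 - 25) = v + 5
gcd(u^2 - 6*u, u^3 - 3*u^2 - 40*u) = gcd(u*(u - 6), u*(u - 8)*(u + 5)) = u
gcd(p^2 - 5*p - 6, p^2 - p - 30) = p - 6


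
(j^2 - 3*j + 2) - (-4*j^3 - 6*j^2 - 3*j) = 4*j^3 + 7*j^2 + 2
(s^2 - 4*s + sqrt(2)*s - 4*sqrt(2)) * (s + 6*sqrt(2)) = s^3 - 4*s^2 + 7*sqrt(2)*s^2 - 28*sqrt(2)*s + 12*s - 48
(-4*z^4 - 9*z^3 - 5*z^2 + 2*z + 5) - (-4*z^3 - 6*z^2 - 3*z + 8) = -4*z^4 - 5*z^3 + z^2 + 5*z - 3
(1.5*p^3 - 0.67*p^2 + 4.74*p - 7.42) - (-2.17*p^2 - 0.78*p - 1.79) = 1.5*p^3 + 1.5*p^2 + 5.52*p - 5.63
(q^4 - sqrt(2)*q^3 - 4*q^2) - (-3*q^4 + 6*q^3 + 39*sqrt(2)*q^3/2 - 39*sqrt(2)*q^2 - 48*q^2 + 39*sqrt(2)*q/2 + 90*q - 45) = 4*q^4 - 41*sqrt(2)*q^3/2 - 6*q^3 + 44*q^2 + 39*sqrt(2)*q^2 - 90*q - 39*sqrt(2)*q/2 + 45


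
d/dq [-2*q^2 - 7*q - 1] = -4*q - 7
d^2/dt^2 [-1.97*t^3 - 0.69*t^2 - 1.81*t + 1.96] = -11.82*t - 1.38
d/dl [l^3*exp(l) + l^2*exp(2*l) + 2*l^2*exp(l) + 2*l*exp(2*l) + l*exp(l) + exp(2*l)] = (l^3 + 2*l^2*exp(l) + 5*l^2 + 6*l*exp(l) + 5*l + 4*exp(l) + 1)*exp(l)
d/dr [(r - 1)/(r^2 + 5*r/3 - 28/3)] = 3*(-3*r^2 + 6*r - 23)/(9*r^4 + 30*r^3 - 143*r^2 - 280*r + 784)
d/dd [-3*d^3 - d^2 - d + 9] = -9*d^2 - 2*d - 1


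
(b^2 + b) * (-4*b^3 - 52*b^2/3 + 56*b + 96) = -4*b^5 - 64*b^4/3 + 116*b^3/3 + 152*b^2 + 96*b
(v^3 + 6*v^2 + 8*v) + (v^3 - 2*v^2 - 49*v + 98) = 2*v^3 + 4*v^2 - 41*v + 98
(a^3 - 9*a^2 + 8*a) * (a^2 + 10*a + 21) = a^5 + a^4 - 61*a^3 - 109*a^2 + 168*a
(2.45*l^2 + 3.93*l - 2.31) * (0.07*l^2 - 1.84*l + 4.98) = 0.1715*l^4 - 4.2329*l^3 + 4.8081*l^2 + 23.8218*l - 11.5038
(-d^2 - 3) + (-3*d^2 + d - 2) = -4*d^2 + d - 5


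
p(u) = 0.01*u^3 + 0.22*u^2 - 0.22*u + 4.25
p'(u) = 0.03*u^2 + 0.44*u - 0.22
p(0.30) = 4.20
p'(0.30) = -0.09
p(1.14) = 4.30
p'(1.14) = 0.32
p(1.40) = 4.40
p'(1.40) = 0.45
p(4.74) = 9.22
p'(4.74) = 2.54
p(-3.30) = 7.01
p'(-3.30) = -1.35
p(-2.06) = 5.55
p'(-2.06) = -1.00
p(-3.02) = 6.65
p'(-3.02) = -1.28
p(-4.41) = 8.64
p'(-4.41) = -1.58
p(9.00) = 27.38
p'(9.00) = 6.17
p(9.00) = 27.38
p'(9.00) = 6.17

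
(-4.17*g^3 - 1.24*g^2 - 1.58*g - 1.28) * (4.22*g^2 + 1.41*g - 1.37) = -17.5974*g^5 - 11.1125*g^4 - 2.7031*g^3 - 5.9306*g^2 + 0.3598*g + 1.7536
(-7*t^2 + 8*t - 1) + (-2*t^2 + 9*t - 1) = -9*t^2 + 17*t - 2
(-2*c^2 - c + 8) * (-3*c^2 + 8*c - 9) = 6*c^4 - 13*c^3 - 14*c^2 + 73*c - 72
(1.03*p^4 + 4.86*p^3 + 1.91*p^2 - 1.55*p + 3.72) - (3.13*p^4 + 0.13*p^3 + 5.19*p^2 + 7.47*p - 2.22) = -2.1*p^4 + 4.73*p^3 - 3.28*p^2 - 9.02*p + 5.94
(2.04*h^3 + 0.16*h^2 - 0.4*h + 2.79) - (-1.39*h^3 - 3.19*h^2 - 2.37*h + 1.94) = 3.43*h^3 + 3.35*h^2 + 1.97*h + 0.85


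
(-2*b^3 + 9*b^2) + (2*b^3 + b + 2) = 9*b^2 + b + 2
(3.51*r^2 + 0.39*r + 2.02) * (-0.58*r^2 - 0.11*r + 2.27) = -2.0358*r^4 - 0.6123*r^3 + 6.7532*r^2 + 0.6631*r + 4.5854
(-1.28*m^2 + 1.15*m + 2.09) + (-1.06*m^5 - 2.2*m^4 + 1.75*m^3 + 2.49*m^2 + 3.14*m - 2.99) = -1.06*m^5 - 2.2*m^4 + 1.75*m^3 + 1.21*m^2 + 4.29*m - 0.9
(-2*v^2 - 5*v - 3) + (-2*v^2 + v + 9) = -4*v^2 - 4*v + 6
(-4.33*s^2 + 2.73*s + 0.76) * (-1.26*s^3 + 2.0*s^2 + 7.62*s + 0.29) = 5.4558*s^5 - 12.0998*s^4 - 28.4922*s^3 + 21.0669*s^2 + 6.5829*s + 0.2204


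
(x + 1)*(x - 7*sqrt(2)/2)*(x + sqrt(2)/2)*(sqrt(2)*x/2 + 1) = sqrt(2)*x^4/2 - 2*x^3 + sqrt(2)*x^3/2 - 19*sqrt(2)*x^2/4 - 2*x^2 - 19*sqrt(2)*x/4 - 7*x/2 - 7/2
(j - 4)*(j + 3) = j^2 - j - 12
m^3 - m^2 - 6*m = m*(m - 3)*(m + 2)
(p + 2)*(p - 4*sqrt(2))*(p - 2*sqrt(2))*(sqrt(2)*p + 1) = sqrt(2)*p^4 - 11*p^3 + 2*sqrt(2)*p^3 - 22*p^2 + 10*sqrt(2)*p^2 + 16*p + 20*sqrt(2)*p + 32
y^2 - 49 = (y - 7)*(y + 7)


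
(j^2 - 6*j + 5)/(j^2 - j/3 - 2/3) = 3*(j - 5)/(3*j + 2)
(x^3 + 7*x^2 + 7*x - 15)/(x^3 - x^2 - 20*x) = (-x^3 - 7*x^2 - 7*x + 15)/(x*(-x^2 + x + 20))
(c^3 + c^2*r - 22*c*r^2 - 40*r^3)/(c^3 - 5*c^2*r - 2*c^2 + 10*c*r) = (c^2 + 6*c*r + 8*r^2)/(c*(c - 2))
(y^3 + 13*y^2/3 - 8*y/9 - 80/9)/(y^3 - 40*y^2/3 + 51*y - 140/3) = (3*y^2 + 17*y + 20)/(3*(y^2 - 12*y + 35))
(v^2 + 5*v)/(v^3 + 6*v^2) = (v + 5)/(v*(v + 6))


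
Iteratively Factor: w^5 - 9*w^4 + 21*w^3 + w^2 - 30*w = (w - 3)*(w^4 - 6*w^3 + 3*w^2 + 10*w) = (w - 5)*(w - 3)*(w^3 - w^2 - 2*w) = (w - 5)*(w - 3)*(w + 1)*(w^2 - 2*w) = (w - 5)*(w - 3)*(w - 2)*(w + 1)*(w)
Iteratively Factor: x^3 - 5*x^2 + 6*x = (x - 2)*(x^2 - 3*x) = x*(x - 2)*(x - 3)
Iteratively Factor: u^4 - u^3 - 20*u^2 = (u)*(u^3 - u^2 - 20*u) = u^2*(u^2 - u - 20) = u^2*(u - 5)*(u + 4)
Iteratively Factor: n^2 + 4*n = (n)*(n + 4)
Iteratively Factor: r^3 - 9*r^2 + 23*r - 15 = (r - 3)*(r^2 - 6*r + 5) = (r - 5)*(r - 3)*(r - 1)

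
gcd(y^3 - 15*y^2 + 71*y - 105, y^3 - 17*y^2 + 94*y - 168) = y - 7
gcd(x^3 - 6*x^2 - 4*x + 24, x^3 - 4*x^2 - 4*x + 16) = x^2 - 4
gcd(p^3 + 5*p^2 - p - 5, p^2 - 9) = 1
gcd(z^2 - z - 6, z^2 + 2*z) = z + 2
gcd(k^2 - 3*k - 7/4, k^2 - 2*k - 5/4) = k + 1/2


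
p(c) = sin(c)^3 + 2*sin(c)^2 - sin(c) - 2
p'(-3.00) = 1.49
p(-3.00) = -1.82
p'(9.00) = -1.06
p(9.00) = -2.00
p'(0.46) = 1.22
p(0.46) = -1.96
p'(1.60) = -0.18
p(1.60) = -0.00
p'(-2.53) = 1.89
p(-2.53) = -0.96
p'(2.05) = -2.26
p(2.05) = -0.61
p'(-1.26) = -0.64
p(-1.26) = -0.10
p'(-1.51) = -0.12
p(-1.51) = -0.00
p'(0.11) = -0.52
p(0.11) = -2.08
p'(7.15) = 2.45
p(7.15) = -1.16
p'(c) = 3*sin(c)^2*cos(c) + 4*sin(c)*cos(c) - cos(c)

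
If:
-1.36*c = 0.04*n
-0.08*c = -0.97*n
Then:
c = 0.00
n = 0.00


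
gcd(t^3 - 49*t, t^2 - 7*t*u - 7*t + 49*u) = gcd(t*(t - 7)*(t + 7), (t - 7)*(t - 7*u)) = t - 7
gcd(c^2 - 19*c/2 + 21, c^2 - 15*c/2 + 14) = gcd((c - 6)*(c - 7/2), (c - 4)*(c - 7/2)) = c - 7/2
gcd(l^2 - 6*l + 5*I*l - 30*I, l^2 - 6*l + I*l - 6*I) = l - 6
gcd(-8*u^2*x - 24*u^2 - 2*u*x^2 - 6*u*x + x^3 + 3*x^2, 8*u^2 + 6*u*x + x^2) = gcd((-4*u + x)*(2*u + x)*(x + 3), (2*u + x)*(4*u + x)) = 2*u + x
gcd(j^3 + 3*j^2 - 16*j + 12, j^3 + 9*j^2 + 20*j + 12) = j + 6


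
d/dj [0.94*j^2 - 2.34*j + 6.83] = 1.88*j - 2.34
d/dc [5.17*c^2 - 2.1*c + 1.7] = 10.34*c - 2.1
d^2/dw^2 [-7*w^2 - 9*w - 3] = -14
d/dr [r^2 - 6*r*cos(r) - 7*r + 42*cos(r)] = 6*r*sin(r) + 2*r - 42*sin(r) - 6*cos(r) - 7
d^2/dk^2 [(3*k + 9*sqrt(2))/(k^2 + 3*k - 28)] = 6*((k + 3*sqrt(2))*(2*k + 3)^2 - 3*(k + 1 + sqrt(2))*(k^2 + 3*k - 28))/(k^2 + 3*k - 28)^3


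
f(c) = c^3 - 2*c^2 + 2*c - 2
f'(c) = 3*c^2 - 4*c + 2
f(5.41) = 108.62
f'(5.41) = 68.16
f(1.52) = -0.07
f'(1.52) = 2.85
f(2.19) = 3.29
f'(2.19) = 7.63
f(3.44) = 21.92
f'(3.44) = 23.74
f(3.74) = 29.82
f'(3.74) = 29.00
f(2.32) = 4.36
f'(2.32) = 8.87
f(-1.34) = -10.68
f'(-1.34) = 12.75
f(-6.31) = -345.49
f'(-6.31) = 146.69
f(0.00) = -2.00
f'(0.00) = 2.00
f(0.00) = -2.00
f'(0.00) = 2.00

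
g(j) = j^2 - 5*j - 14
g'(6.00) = 7.00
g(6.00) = -8.00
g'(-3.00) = -11.00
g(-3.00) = 10.00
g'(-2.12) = -9.24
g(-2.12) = 1.09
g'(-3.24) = -11.48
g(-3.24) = 12.70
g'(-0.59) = -6.18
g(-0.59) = -10.70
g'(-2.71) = -10.42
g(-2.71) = 6.89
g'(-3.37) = -11.74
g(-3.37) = 14.21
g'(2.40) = -0.20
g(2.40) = -20.24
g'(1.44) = -2.12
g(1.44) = -19.13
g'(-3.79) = -12.58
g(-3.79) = 19.31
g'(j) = 2*j - 5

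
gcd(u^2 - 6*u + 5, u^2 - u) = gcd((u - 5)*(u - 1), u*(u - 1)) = u - 1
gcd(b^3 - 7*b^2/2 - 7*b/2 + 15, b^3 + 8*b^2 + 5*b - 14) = b + 2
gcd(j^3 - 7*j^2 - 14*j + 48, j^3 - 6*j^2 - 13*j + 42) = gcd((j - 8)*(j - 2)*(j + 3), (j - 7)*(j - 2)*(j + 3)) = j^2 + j - 6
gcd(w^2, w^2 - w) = w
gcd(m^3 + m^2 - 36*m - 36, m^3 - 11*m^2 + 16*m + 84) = m - 6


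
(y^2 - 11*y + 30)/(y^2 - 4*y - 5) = (y - 6)/(y + 1)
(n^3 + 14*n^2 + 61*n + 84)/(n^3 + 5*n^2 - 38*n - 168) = (n + 3)/(n - 6)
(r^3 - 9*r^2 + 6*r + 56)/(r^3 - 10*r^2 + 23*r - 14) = (r^2 - 2*r - 8)/(r^2 - 3*r + 2)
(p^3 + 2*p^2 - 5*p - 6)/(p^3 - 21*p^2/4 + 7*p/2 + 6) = 4*(p^2 + 4*p + 3)/(4*p^2 - 13*p - 12)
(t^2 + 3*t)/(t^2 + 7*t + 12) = t/(t + 4)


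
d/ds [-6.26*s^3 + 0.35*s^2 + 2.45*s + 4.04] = -18.78*s^2 + 0.7*s + 2.45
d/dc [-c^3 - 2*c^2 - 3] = c*(-3*c - 4)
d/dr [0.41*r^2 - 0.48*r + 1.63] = 0.82*r - 0.48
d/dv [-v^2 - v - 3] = -2*v - 1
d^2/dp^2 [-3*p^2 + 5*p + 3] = -6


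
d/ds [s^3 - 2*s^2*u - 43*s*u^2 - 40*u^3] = 3*s^2 - 4*s*u - 43*u^2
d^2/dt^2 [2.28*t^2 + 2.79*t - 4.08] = 4.56000000000000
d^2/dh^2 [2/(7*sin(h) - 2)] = 14*(-7*sin(h)^2 - 2*sin(h) + 14)/(7*sin(h) - 2)^3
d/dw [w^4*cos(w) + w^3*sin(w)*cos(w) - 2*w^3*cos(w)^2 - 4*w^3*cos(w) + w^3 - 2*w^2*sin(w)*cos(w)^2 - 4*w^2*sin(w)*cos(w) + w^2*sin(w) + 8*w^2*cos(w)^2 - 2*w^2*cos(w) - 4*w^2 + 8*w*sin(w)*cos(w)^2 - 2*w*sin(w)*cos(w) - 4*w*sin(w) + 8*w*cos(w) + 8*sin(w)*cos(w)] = -w^4*sin(w) + 2*w^3*sin(2*w) + 4*sqrt(2)*w^3*sin(w + pi/4) + w^3*cos(2*w) + 2*w^2*sin(w) - 13*w^2*sin(2*w)/2 - 23*w^2*cos(w)/2 - 7*w^2*cos(2*w) - 3*w^2*cos(3*w)/2 - 7*w*sin(w) - 4*w*sin(2*w) - w*sin(3*w) - 6*w*cos(w) + 6*w*cos(2*w) + 6*w*cos(3*w) - 2*sin(w) - sin(2*w) + 2*sin(3*w) + 8*cos(w) + 8*cos(2*w)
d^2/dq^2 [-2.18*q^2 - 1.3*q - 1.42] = -4.36000000000000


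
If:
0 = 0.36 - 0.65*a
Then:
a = 0.55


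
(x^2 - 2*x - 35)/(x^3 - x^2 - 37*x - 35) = 1/(x + 1)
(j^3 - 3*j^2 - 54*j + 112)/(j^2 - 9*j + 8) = (j^2 + 5*j - 14)/(j - 1)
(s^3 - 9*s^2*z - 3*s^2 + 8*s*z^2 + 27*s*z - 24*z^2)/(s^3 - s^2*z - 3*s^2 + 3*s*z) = (s - 8*z)/s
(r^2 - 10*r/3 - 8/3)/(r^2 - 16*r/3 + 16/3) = (3*r + 2)/(3*r - 4)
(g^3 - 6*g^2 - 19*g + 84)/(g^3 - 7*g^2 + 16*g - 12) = (g^2 - 3*g - 28)/(g^2 - 4*g + 4)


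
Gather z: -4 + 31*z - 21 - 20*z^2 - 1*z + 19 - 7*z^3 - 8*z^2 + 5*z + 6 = -7*z^3 - 28*z^2 + 35*z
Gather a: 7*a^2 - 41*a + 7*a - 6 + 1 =7*a^2 - 34*a - 5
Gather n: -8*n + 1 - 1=-8*n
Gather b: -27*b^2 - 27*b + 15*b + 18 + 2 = -27*b^2 - 12*b + 20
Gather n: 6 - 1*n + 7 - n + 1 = 14 - 2*n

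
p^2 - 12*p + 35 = (p - 7)*(p - 5)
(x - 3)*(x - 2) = x^2 - 5*x + 6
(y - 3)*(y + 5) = y^2 + 2*y - 15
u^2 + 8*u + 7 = (u + 1)*(u + 7)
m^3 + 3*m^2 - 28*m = m*(m - 4)*(m + 7)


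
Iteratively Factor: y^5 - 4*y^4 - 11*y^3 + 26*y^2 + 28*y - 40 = (y + 2)*(y^4 - 6*y^3 + y^2 + 24*y - 20) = (y - 5)*(y + 2)*(y^3 - y^2 - 4*y + 4) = (y - 5)*(y - 2)*(y + 2)*(y^2 + y - 2) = (y - 5)*(y - 2)*(y + 2)^2*(y - 1)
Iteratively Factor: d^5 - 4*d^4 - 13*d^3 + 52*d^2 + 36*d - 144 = (d - 3)*(d^4 - d^3 - 16*d^2 + 4*d + 48) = (d - 3)*(d + 3)*(d^3 - 4*d^2 - 4*d + 16) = (d - 3)*(d - 2)*(d + 3)*(d^2 - 2*d - 8) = (d - 4)*(d - 3)*(d - 2)*(d + 3)*(d + 2)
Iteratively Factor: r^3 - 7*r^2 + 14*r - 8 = (r - 2)*(r^2 - 5*r + 4) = (r - 2)*(r - 1)*(r - 4)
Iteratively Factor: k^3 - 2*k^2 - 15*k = (k - 5)*(k^2 + 3*k) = (k - 5)*(k + 3)*(k)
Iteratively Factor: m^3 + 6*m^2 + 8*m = (m + 2)*(m^2 + 4*m) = (m + 2)*(m + 4)*(m)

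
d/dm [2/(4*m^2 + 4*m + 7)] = 8*(-2*m - 1)/(4*m^2 + 4*m + 7)^2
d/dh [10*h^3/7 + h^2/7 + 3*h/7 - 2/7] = 30*h^2/7 + 2*h/7 + 3/7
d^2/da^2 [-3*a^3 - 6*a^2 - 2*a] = -18*a - 12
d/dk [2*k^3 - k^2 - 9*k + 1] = 6*k^2 - 2*k - 9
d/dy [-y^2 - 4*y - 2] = -2*y - 4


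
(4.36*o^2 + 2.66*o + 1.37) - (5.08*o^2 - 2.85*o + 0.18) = -0.72*o^2 + 5.51*o + 1.19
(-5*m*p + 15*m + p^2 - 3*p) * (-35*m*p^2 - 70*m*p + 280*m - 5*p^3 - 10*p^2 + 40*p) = 175*m^2*p^3 - 175*m^2*p^2 - 2450*m^2*p + 4200*m^2 - 10*m*p^4 + 10*m*p^3 + 140*m*p^2 - 240*m*p - 5*p^5 + 5*p^4 + 70*p^3 - 120*p^2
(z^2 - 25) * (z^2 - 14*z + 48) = z^4 - 14*z^3 + 23*z^2 + 350*z - 1200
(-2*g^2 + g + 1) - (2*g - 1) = -2*g^2 - g + 2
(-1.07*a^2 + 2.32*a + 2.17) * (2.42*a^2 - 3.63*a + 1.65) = -2.5894*a^4 + 9.4985*a^3 - 4.9357*a^2 - 4.0491*a + 3.5805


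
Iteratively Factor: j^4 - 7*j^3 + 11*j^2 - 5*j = (j - 1)*(j^3 - 6*j^2 + 5*j) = j*(j - 1)*(j^2 - 6*j + 5) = j*(j - 5)*(j - 1)*(j - 1)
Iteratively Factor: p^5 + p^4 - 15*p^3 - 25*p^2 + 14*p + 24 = (p + 3)*(p^4 - 2*p^3 - 9*p^2 + 2*p + 8) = (p + 2)*(p + 3)*(p^3 - 4*p^2 - p + 4) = (p + 1)*(p + 2)*(p + 3)*(p^2 - 5*p + 4) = (p - 1)*(p + 1)*(p + 2)*(p + 3)*(p - 4)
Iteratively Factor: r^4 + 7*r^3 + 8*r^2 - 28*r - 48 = (r + 2)*(r^3 + 5*r^2 - 2*r - 24) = (r + 2)*(r + 3)*(r^2 + 2*r - 8) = (r - 2)*(r + 2)*(r + 3)*(r + 4)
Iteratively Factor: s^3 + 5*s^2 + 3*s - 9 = (s - 1)*(s^2 + 6*s + 9) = (s - 1)*(s + 3)*(s + 3)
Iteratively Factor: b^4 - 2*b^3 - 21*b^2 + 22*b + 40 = (b + 4)*(b^3 - 6*b^2 + 3*b + 10) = (b - 2)*(b + 4)*(b^2 - 4*b - 5) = (b - 5)*(b - 2)*(b + 4)*(b + 1)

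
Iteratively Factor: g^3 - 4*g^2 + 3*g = (g - 1)*(g^2 - 3*g) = g*(g - 1)*(g - 3)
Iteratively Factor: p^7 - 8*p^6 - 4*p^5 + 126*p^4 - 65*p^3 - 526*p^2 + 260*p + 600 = (p - 2)*(p^6 - 6*p^5 - 16*p^4 + 94*p^3 + 123*p^2 - 280*p - 300) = (p - 2)^2*(p^5 - 4*p^4 - 24*p^3 + 46*p^2 + 215*p + 150) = (p - 2)^2*(p + 3)*(p^4 - 7*p^3 - 3*p^2 + 55*p + 50) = (p - 2)^2*(p + 2)*(p + 3)*(p^3 - 9*p^2 + 15*p + 25) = (p - 2)^2*(p + 1)*(p + 2)*(p + 3)*(p^2 - 10*p + 25) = (p - 5)*(p - 2)^2*(p + 1)*(p + 2)*(p + 3)*(p - 5)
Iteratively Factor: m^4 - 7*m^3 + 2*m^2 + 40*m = (m - 5)*(m^3 - 2*m^2 - 8*m) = m*(m - 5)*(m^2 - 2*m - 8) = m*(m - 5)*(m - 4)*(m + 2)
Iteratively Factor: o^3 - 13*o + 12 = (o - 1)*(o^2 + o - 12) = (o - 3)*(o - 1)*(o + 4)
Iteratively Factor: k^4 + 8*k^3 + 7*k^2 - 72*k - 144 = (k + 4)*(k^3 + 4*k^2 - 9*k - 36) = (k + 4)^2*(k^2 - 9) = (k + 3)*(k + 4)^2*(k - 3)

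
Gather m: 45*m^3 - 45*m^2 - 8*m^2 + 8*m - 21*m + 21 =45*m^3 - 53*m^2 - 13*m + 21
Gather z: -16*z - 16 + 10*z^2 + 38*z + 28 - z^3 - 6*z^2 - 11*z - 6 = -z^3 + 4*z^2 + 11*z + 6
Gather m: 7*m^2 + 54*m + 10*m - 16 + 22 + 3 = 7*m^2 + 64*m + 9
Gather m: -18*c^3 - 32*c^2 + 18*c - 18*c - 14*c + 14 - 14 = -18*c^3 - 32*c^2 - 14*c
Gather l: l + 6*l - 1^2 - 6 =7*l - 7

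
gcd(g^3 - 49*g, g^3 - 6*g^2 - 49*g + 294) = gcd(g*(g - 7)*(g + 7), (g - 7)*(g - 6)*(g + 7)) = g^2 - 49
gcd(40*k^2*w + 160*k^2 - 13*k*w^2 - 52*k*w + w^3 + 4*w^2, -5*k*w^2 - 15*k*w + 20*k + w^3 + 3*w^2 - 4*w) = -5*k*w - 20*k + w^2 + 4*w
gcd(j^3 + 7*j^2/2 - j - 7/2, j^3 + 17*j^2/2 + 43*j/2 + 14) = j^2 + 9*j/2 + 7/2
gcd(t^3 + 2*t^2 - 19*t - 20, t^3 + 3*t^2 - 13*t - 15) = t^2 + 6*t + 5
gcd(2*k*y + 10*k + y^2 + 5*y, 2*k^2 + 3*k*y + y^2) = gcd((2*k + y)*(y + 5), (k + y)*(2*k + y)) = 2*k + y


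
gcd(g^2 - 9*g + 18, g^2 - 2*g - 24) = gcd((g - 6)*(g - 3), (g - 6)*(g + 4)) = g - 6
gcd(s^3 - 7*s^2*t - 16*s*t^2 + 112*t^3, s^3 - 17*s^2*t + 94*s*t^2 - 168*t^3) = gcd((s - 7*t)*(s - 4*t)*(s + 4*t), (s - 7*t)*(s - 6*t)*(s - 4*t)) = s^2 - 11*s*t + 28*t^2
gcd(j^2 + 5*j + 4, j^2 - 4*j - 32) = j + 4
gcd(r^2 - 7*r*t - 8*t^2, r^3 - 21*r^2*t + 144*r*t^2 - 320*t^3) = r - 8*t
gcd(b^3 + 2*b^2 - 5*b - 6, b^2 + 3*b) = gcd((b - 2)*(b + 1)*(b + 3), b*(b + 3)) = b + 3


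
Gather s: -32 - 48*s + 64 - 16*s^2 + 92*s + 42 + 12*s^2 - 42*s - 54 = -4*s^2 + 2*s + 20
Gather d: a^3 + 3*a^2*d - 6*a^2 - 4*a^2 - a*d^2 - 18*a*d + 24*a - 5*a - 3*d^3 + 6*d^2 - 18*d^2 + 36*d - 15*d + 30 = a^3 - 10*a^2 + 19*a - 3*d^3 + d^2*(-a - 12) + d*(3*a^2 - 18*a + 21) + 30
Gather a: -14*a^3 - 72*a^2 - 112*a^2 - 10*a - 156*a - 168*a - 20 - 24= -14*a^3 - 184*a^2 - 334*a - 44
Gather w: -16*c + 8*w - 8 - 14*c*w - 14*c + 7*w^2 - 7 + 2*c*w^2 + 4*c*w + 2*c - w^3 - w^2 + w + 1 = -28*c - w^3 + w^2*(2*c + 6) + w*(9 - 10*c) - 14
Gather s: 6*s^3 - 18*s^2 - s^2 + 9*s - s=6*s^3 - 19*s^2 + 8*s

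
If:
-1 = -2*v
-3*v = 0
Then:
No Solution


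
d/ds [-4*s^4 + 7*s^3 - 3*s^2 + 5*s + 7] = -16*s^3 + 21*s^2 - 6*s + 5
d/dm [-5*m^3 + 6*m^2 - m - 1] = -15*m^2 + 12*m - 1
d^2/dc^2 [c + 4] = 0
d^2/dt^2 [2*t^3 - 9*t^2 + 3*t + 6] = 12*t - 18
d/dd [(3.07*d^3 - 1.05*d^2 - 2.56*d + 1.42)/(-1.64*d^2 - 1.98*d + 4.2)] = (-5.0348*d^4 - 12.1572*d^3 + 36.5626*d^2 - 4.1624*d - 7.9404)/(2.6896*d^4 + 6.4944*d^3 - 9.8556*d^2 - 16.632*d + 17.64)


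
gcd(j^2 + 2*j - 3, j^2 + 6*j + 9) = j + 3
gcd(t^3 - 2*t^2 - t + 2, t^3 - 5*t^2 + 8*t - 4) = t^2 - 3*t + 2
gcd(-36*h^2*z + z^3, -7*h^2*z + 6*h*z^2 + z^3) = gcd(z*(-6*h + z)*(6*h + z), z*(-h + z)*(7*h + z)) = z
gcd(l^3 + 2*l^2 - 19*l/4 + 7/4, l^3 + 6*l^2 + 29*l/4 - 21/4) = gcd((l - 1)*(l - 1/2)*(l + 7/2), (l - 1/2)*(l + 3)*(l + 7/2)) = l^2 + 3*l - 7/4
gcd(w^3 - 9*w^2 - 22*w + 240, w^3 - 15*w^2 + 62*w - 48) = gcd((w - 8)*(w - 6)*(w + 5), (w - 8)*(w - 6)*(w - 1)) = w^2 - 14*w + 48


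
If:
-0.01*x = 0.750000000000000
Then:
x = -75.00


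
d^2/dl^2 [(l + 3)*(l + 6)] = 2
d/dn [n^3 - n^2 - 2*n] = 3*n^2 - 2*n - 2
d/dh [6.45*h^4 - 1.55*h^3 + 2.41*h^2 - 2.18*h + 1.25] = 25.8*h^3 - 4.65*h^2 + 4.82*h - 2.18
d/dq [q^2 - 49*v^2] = 2*q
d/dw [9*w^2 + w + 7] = 18*w + 1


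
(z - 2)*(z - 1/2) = z^2 - 5*z/2 + 1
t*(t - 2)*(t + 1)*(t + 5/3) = t^4 + 2*t^3/3 - 11*t^2/3 - 10*t/3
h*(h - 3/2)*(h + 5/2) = h^3 + h^2 - 15*h/4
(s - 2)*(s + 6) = s^2 + 4*s - 12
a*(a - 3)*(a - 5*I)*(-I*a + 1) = -I*a^4 - 4*a^3 + 3*I*a^3 + 12*a^2 - 5*I*a^2 + 15*I*a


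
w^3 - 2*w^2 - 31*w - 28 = (w - 7)*(w + 1)*(w + 4)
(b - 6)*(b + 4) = b^2 - 2*b - 24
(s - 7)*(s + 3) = s^2 - 4*s - 21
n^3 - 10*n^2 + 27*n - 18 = (n - 6)*(n - 3)*(n - 1)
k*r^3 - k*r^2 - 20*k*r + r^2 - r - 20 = (r - 5)*(r + 4)*(k*r + 1)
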